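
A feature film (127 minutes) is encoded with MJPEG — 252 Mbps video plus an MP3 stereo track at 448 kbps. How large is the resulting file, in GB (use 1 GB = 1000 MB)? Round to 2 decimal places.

127 min = 7620 s
Audio: 448 kbps = 0.448 Mbps.
Total bitrate: 252 + 0.448 = 252.448 Mbps.
Stream data: 252.448 Mbps × 7620 s = 1923653.8 Mb.
1,923,654 Mb ÷ 8 = 240,457 MB → 240.5 GB.

240.46 GB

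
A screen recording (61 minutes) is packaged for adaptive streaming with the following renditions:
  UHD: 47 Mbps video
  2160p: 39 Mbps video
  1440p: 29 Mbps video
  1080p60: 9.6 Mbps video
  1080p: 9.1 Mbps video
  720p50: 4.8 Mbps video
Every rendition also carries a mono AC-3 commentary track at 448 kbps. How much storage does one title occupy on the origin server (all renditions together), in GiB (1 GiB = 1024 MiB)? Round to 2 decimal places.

61 min = 3660 s
Audio: 448 kbps = 0.448 Mbps.
Sum of rendition bitrates: (47+0.448) + (39+0.448) + (29+0.448) + (9.6+0.448) + (9.1+0.448) + (4.8+0.448) = 141.188 Mbps.
× 3660 s = 516,748 Mb = 64,594 MB = 60.16 GiB.

60.16 GiB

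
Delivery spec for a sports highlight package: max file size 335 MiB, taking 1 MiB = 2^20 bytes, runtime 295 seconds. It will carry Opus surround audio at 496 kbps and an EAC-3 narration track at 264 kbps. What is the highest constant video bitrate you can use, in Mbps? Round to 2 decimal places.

Budget: 335 MiB = 2810.2 Mb.
Total bitrate budget: 2810.2 Mb / 295 s = 9.526 Mbps.
Audio total: 496 + 264 = 760 kbps = 0.760 Mbps.
Video: 9.526 − 0.760 = 8.766 Mbps.

8.77 Mbps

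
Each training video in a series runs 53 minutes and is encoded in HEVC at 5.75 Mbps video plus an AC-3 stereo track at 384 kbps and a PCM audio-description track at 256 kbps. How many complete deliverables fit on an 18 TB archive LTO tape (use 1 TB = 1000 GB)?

7086

53 min = 3180 s
Audio total: 384 + 256 = 640 kbps = 0.640 Mbps.
Total bitrate: 6.390 Mbps.
Per item: 6.390 Mbps × 3180 s = 20,320 Mb = 2,540 MB.
Capacity: 18 TB = 144,000,000 Mb; 7086.54 items → 7086 complete.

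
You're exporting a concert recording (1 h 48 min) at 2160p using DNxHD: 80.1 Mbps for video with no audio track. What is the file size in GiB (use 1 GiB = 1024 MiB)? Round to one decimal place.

1 h 48 min = 108 min = 6480 s
Total bitrate: 80.1 Mbps.
Stream data: 80.100 Mbps × 6480 s = 519048.0 Mb.
519,048 Mb = 64,881,000,000 bytes ÷ 1,073,741,824 = 60.43 GiB.

60.4 GiB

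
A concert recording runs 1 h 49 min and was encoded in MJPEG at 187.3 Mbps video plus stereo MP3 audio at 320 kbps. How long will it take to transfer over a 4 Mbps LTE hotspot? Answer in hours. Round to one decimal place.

1 h 49 min = 109 min = 6540 s
Audio: 320 kbps = 0.320 Mbps.
Total bitrate: 187.620 Mbps.
File: 187.620 Mbps × 6540 s = 1227034.8 Mb.
At 4 Mbps: 1227034.8 / 4 = 306758.7 s ≈ 85.2 hours.

85.2 hours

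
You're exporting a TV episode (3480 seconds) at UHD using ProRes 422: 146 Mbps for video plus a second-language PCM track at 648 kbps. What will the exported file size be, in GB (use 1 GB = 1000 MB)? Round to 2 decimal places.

Audio: 648 kbps = 0.648 Mbps.
Total bitrate: 146 + 0.648 = 146.648 Mbps.
Stream data: 146.648 Mbps × 3480 s = 510335.0 Mb.
510,335 Mb ÷ 8 = 63,792 MB → 63.79 GB.

63.79 GB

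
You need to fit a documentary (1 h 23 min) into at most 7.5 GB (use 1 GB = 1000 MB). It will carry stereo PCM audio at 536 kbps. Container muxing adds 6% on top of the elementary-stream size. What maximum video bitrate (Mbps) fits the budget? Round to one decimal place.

10.8 Mbps

Budget: 7.5 GB = 60000.0 Mb.
Stream payload after overhead: 60000.0 / 1.06 = 56603.8 Mb.
1 h 23 min = 83 min = 4980 s
Total bitrate budget: 56603.8 Mb / 4980 s = 11.366 Mbps.
Audio: 536 kbps = 0.536 Mbps.
Video: 11.366 − 0.536 = 10.830 Mbps.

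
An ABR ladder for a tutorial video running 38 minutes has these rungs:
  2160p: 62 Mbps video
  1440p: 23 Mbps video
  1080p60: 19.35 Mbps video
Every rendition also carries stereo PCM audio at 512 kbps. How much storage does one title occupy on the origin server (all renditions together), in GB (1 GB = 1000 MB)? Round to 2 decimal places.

38 min = 2280 s
Audio: 512 kbps = 0.512 Mbps.
Sum of rendition bitrates: (62+0.512) + (23+0.512) + (19.35+0.512) = 105.886 Mbps.
× 2280 s = 241,420 Mb = 30,178 MB = 30.18 GB.

30.18 GB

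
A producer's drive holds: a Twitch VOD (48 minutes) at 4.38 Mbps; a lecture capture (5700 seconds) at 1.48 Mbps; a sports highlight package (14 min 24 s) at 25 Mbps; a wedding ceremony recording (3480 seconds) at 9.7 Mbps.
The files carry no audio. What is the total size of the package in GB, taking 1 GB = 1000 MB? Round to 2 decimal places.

9.55 GB

Twitch VOD: 4.380 Mbps × 2880 s = 12614.4 Mb
lecture capture: 1.480 Mbps × 5700 s = 8436.0 Mb
sports highlight package: 25.000 Mbps × 864 s = 21600.0 Mb
wedding ceremony recording: 9.700 Mbps × 3480 s = 33756.0 Mb
Total: 76406.4 Mb = 9550.8 MB.
= 9.551 GB.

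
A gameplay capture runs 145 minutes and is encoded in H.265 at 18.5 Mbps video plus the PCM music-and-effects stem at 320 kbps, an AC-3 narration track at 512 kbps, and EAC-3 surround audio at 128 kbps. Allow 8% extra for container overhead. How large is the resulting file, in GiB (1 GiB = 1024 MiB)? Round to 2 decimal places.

21.29 GiB

145 min = 8700 s
Audio total: 320 + 512 + 128 = 960 kbps = 0.960 Mbps.
Total bitrate: 18.5 + 0.960 = 19.460 Mbps.
Stream data: 19.460 Mbps × 8700 s = 169302.0 Mb.
With 8% container overhead: ×1.08.
182,846 Mb = 22,855,770,000 bytes ÷ 1,073,741,824 = 21.29 GiB.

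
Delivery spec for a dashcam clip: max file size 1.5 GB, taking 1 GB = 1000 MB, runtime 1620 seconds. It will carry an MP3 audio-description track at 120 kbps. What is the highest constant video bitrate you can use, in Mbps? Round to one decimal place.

7.3 Mbps

Budget: 1.5 GB = 12000.0 Mb.
Total bitrate budget: 12000.0 Mb / 1620 s = 7.407 Mbps.
Audio: 120 kbps = 0.120 Mbps.
Video: 7.407 − 0.120 = 7.287 Mbps.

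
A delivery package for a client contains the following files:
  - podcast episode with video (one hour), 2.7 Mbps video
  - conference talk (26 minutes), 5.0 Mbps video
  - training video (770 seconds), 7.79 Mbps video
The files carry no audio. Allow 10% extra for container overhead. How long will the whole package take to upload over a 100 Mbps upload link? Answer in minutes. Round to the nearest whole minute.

podcast episode with video: 2.700 Mbps × 3600 s × 1.10 = 10692.0 Mb
conference talk: 5.000 Mbps × 1560 s × 1.10 = 8580.0 Mb
training video: 7.790 Mbps × 770 s × 1.10 = 6598.1 Mb
Total: 25870.1 Mb = 3233.8 MB.
At 100 Mbps: 25870.1 / 100 = 259 s ≈ 4.31 minutes.

4 minutes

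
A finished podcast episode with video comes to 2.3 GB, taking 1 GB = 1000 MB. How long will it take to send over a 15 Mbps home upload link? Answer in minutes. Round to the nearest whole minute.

20 minutes

File: 2.3 GB = 18400.0 Mb.
At 15 Mbps: 18400.0 / 15 = 1226.7 s ≈ 20.4 minutes.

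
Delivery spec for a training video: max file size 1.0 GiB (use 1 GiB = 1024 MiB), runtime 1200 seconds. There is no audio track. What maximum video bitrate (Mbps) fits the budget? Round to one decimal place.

Budget: 1.0 GiB = 8589.9 Mb.
Total bitrate budget: 8589.9 Mb / 1200 s = 7.158 Mbps.

7.2 Mbps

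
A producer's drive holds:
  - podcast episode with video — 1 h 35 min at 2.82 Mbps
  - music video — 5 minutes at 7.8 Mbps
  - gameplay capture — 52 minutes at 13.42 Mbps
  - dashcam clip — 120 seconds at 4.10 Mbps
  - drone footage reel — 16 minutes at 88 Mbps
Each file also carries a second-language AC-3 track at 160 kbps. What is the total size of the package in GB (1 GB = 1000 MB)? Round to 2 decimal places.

18.36 GB

Audio: 160 kbps = 0.160 Mbps.
podcast episode with video: 2.980 Mbps × 5700 s = 16986.0 Mb
music video: 7.960 Mbps × 300 s = 2388.0 Mb
gameplay capture: 13.580 Mbps × 3120 s = 42369.6 Mb
dashcam clip: 4.260 Mbps × 120 s = 511.2 Mb
drone footage reel: 88.160 Mbps × 960 s = 84633.6 Mb
Total: 146888.4 Mb = 18361.0 MB.
= 18.36 GB.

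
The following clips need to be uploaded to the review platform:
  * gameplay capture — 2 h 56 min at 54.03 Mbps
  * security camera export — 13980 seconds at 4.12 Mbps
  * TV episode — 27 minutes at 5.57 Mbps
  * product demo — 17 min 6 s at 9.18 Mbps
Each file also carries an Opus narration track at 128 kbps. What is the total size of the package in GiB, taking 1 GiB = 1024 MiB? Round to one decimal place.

Audio: 128 kbps = 0.128 Mbps.
gameplay capture: 54.158 Mbps × 10560 s = 571908.5 Mb
security camera export: 4.248 Mbps × 13980 s = 59387.0 Mb
TV episode: 5.698 Mbps × 1620 s = 9230.8 Mb
product demo: 9.308 Mbps × 1026 s = 9550.0 Mb
Total: 650076.3 Mb = 81259.5 MB.
= 75.68 GiB.

75.7 GiB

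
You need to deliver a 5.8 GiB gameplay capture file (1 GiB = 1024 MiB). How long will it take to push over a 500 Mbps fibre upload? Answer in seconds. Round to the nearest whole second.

File: 5.8 GiB = 49821.6 Mb.
At 500 Mbps: 49821.6 / 500 = 99.6 s ≈ 99.6 seconds.

100 seconds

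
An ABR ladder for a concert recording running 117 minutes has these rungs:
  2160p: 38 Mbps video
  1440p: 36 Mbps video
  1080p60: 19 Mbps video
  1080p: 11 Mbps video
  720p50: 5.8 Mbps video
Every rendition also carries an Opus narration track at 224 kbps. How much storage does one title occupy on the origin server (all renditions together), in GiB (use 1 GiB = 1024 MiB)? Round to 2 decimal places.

90.65 GiB

117 min = 7020 s
Audio: 224 kbps = 0.224 Mbps.
Sum of rendition bitrates: (38+0.224) + (36+0.224) + (19+0.224) + (11+0.224) + (5.8+0.224) = 110.920 Mbps.
× 7020 s = 778,658 Mb = 97,332 MB = 90.65 GiB.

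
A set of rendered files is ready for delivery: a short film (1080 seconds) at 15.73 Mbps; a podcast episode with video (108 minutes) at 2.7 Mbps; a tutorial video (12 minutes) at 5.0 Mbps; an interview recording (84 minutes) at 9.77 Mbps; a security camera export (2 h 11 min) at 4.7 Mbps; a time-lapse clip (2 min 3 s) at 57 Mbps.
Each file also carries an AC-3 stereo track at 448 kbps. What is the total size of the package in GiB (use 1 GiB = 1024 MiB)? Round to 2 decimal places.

16.39 GiB

Audio: 448 kbps = 0.448 Mbps.
short film: 16.178 Mbps × 1080 s = 17472.2 Mb
podcast episode with video: 3.148 Mbps × 6480 s = 20399.0 Mb
tutorial video: 5.448 Mbps × 720 s = 3922.6 Mb
interview recording: 10.218 Mbps × 5040 s = 51498.7 Mb
security camera export: 5.148 Mbps × 7860 s = 40463.3 Mb
time-lapse clip: 57.448 Mbps × 123 s = 7066.1 Mb
Total: 140821.9 Mb = 17602.7 MB.
= 16.39 GiB.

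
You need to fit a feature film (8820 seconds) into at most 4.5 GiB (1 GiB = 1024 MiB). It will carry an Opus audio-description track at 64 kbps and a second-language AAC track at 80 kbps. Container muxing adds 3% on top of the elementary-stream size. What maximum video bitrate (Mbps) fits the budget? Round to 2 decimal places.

4.11 Mbps

Budget: 4.5 GiB = 38654.7 Mb.
Stream payload after overhead: 38654.7 / 1.03 = 37528.8 Mb.
Total bitrate budget: 37528.8 Mb / 8820 s = 4.255 Mbps.
Audio total: 64 + 80 = 144 kbps = 0.144 Mbps.
Video: 4.255 − 0.144 = 4.111 Mbps.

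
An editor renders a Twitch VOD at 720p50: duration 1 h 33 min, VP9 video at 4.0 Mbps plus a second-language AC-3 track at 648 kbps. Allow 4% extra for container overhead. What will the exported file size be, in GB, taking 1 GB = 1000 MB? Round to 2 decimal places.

1 h 33 min = 93 min = 5580 s
Audio: 648 kbps = 0.648 Mbps.
Total bitrate: 4.0 + 0.648 = 4.648 Mbps.
Stream data: 4.648 Mbps × 5580 s = 25935.8 Mb.
With 4% container overhead: ×1.04.
26,973 Mb ÷ 8 = 3,372 MB → 3.372 GB.

3.37 GB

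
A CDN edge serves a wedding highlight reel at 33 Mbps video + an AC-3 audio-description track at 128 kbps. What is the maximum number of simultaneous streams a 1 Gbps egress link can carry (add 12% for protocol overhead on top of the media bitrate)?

Audio: 128 kbps = 0.128 Mbps.
Per-viewer media rate: 33.128 Mbps.
On the wire with 12% overhead: 37.103 Mbps.
1 Gbps = 1,000 Mbps; 1,000 / 37.103 = 26.95 → 26 viewers.

26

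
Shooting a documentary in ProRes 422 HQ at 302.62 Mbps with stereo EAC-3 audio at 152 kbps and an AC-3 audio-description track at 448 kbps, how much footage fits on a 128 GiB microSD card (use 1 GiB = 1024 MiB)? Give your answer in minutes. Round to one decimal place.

Audio total: 152 + 448 = 600 kbps = 0.600 Mbps.
Total bitrate: 302.62 + 0.600 = 303.220 Mbps.
Capacity: 128 GiB = 1,099,512 Mb.
Recording time: 1,099,512 / 303.220 = 3,626 s ≈ 60.4 minutes.

60.4 minutes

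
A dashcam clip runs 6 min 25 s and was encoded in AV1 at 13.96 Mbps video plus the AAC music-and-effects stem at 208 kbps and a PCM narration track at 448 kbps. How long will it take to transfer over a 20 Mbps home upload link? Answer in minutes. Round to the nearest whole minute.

6 min 25 s = 385 s
Audio total: 208 + 448 = 656 kbps = 0.656 Mbps.
Total bitrate: 14.616 Mbps.
File: 14.616 Mbps × 385 s = 5627.2 Mb.
At 20 Mbps: 5627.2 / 20 = 281.4 s ≈ 4.69 minutes.

5 minutes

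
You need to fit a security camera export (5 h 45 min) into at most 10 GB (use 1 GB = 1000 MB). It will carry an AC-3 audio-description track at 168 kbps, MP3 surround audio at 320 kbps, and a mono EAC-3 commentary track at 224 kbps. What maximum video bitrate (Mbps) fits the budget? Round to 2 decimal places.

Budget: 10 GB = 80000.0 Mb.
5 h 45 min = 345 min = 20700 s
Total bitrate budget: 80000.0 Mb / 20700 s = 3.865 Mbps.
Audio total: 168 + 320 + 224 = 712 kbps = 0.712 Mbps.
Video: 3.865 − 0.712 = 3.153 Mbps.

3.15 Mbps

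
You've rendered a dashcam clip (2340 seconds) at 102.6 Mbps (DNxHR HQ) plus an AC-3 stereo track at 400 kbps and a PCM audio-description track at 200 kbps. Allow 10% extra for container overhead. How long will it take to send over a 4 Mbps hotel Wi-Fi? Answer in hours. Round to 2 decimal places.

Audio total: 400 + 200 = 600 kbps = 0.600 Mbps.
Total bitrate: 103.200 Mbps.
File: 103.200 Mbps × 2340 s = 241488.0 Mb.
With 10% container overhead: ×1.10. → 265636.8 Mb.
At 4 Mbps: 265636.8 / 4 = 66409.2 s ≈ 18.4 hours.

18.45 hours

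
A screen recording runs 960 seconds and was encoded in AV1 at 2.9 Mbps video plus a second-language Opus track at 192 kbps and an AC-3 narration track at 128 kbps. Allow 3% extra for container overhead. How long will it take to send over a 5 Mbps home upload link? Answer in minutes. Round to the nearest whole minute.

11 minutes

Audio total: 192 + 128 = 320 kbps = 0.320 Mbps.
Total bitrate: 3.220 Mbps.
File: 3.220 Mbps × 960 s = 3091.2 Mb.
With 3% container overhead: ×1.03. → 3183.9 Mb.
At 5 Mbps: 3183.9 / 5 = 636.8 s ≈ 10.6 minutes.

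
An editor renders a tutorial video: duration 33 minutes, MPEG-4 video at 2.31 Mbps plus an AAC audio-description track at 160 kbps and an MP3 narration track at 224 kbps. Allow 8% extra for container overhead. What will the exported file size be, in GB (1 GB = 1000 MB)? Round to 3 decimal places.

0.720 GB

33 min = 1980 s
Audio total: 160 + 224 = 384 kbps = 0.384 Mbps.
Total bitrate: 2.31 + 0.384 = 2.694 Mbps.
Stream data: 2.694 Mbps × 1980 s = 5334.1 Mb.
With 8% container overhead: ×1.08.
5,761 Mb ÷ 8 = 720.1 MB → 0.7201 GB.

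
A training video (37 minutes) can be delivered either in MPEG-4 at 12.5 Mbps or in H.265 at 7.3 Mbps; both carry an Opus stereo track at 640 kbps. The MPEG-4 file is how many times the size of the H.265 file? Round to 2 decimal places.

1.65

37 min = 2220 s
Audio: 640 kbps = 0.640 Mbps.
MPEG-4: 13.140 Mbps × 2220 s = 29170.8 Mb = 3.396 GiB.
H.265: 7.940 Mbps × 2220 s = 17626.8 Mb = 2.052 GiB.
Ratio: 3.396 / 2.052 = 1.655.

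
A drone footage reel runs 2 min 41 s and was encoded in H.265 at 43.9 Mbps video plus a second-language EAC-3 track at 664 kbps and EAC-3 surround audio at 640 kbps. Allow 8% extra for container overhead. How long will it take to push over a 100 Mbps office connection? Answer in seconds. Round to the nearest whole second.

79 seconds

2 min 41 s = 161 s
Audio total: 664 + 640 = 1304 kbps = 1.304 Mbps.
Total bitrate: 45.204 Mbps.
File: 45.204 Mbps × 161 s = 7277.8 Mb.
With 8% container overhead: ×1.08. → 7860.1 Mb.
At 100 Mbps: 7860.1 / 100 = 78.6 s ≈ 78.6 seconds.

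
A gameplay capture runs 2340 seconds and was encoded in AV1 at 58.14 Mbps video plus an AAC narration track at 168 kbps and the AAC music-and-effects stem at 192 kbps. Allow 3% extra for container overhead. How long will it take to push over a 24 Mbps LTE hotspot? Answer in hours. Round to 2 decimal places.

Audio total: 168 + 192 = 360 kbps = 0.360 Mbps.
Total bitrate: 58.500 Mbps.
File: 58.500 Mbps × 2340 s = 136890.0 Mb.
With 3% container overhead: ×1.03. → 140996.7 Mb.
At 24 Mbps: 140996.7 / 24 = 5874.9 s ≈ 1.63 hours.

1.63 hours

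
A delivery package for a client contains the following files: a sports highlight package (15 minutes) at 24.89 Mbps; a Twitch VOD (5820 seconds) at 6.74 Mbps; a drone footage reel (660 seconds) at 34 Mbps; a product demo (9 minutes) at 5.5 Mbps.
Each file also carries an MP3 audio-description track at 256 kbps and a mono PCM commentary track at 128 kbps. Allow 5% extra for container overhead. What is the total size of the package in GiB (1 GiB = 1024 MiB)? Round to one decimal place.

11.0 GiB

Audio total: 256 + 128 = 384 kbps = 0.384 Mbps.
sports highlight package: 25.274 Mbps × 900 s × 1.05 = 23883.9 Mb
Twitch VOD: 7.124 Mbps × 5820 s × 1.05 = 43534.8 Mb
drone footage reel: 34.384 Mbps × 660 s × 1.05 = 23828.1 Mb
product demo: 5.884 Mbps × 540 s × 1.05 = 3336.2 Mb
Total: 94583.0 Mb = 11822.9 MB.
= 11.01 GiB.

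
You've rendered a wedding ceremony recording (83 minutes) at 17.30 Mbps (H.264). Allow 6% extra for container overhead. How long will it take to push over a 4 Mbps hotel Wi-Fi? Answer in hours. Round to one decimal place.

6.3 hours

83 min = 4980 s
File: 17.300 Mbps × 4980 s = 86154.0 Mb.
With 6% container overhead: ×1.06. → 91323.2 Mb.
At 4 Mbps: 91323.2 / 4 = 22830.8 s ≈ 6.34 hours.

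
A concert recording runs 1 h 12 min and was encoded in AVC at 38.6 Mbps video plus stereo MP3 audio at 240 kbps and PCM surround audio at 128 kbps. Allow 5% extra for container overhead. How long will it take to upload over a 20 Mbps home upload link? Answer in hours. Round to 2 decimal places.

2.45 hours

1 h 12 min = 72 min = 4320 s
Audio total: 240 + 128 = 368 kbps = 0.368 Mbps.
Total bitrate: 38.968 Mbps.
File: 38.968 Mbps × 4320 s = 168341.8 Mb.
With 5% container overhead: ×1.05. → 176758.8 Mb.
At 20 Mbps: 176758.8 / 20 = 8837.9 s ≈ 2.45 hours.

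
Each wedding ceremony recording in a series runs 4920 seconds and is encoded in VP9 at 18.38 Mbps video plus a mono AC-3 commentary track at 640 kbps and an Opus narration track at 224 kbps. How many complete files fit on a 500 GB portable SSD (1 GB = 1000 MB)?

42

Audio total: 640 + 224 = 864 kbps = 0.864 Mbps.
Total bitrate: 19.244 Mbps.
Per item: 19.244 Mbps × 4920 s = 94,680 Mb = 11,835 MB.
Capacity: 500 GB = 4,000,000 Mb; 42.25 items → 42 complete.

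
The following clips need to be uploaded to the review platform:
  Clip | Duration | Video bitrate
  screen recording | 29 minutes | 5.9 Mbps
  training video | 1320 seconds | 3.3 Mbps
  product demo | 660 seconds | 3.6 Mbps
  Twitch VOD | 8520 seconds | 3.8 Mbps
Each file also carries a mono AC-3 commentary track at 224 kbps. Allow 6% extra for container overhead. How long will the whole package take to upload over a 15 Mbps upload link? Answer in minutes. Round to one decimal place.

Audio: 224 kbps = 0.224 Mbps.
screen recording: 6.124 Mbps × 1740 s × 1.06 = 11295.1 Mb
training video: 3.524 Mbps × 1320 s × 1.06 = 4930.8 Mb
product demo: 3.824 Mbps × 660 s × 1.06 = 2675.3 Mb
Twitch VOD: 4.024 Mbps × 8520 s × 1.06 = 36341.5 Mb
Total: 55242.7 Mb = 6905.3 MB.
At 15 Mbps: 55242.7 / 15 = 3683 s ≈ 61.4 minutes.

61.4 minutes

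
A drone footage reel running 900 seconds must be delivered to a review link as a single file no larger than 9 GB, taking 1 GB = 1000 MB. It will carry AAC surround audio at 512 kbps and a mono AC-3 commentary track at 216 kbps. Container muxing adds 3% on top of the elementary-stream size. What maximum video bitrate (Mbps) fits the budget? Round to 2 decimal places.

76.94 Mbps

Budget: 9 GB = 72000.0 Mb.
Stream payload after overhead: 72000.0 / 1.03 = 69902.9 Mb.
Total bitrate budget: 69902.9 Mb / 900 s = 77.670 Mbps.
Audio total: 512 + 216 = 728 kbps = 0.728 Mbps.
Video: 77.670 − 0.728 = 76.942 Mbps.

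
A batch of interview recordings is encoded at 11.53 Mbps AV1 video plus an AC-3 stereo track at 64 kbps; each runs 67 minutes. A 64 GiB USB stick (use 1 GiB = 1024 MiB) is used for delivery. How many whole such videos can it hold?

67 min = 4020 s
Audio: 64 kbps = 0.064 Mbps.
Total bitrate: 11.594 Mbps.
Per item: 11.594 Mbps × 4020 s = 46,608 Mb = 5,826 MB.
Capacity: 64 GiB = 549,756 Mb; 11.80 items → 11 complete.

11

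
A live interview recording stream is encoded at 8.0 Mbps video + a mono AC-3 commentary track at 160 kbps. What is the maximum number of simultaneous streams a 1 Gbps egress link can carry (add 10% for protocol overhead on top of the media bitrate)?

111

Audio: 160 kbps = 0.160 Mbps.
Per-viewer media rate: 8.160 Mbps.
On the wire with 10% overhead: 8.976 Mbps.
1 Gbps = 1,000 Mbps; 1,000 / 8.976 = 111.41 → 111 viewers.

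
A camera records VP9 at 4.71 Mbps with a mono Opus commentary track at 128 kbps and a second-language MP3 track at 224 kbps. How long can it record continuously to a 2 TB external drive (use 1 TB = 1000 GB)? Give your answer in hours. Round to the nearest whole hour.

Audio total: 128 + 224 = 352 kbps = 0.352 Mbps.
Total bitrate: 4.71 + 0.352 = 5.062 Mbps.
Capacity: 2 TB = 16,000,000 Mb.
Recording time: 16,000,000 / 5.062 = 3,160,806 s ≈ 878 hours.

878 hours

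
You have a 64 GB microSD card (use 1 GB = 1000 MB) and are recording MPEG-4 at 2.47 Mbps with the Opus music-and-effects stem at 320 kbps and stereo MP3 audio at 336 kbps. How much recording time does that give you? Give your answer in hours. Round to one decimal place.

45.5 hours

Audio total: 320 + 336 = 656 kbps = 0.656 Mbps.
Total bitrate: 2.47 + 0.656 = 3.126 Mbps.
Capacity: 64 GB = 512,000 Mb.
Recording time: 512,000 / 3.126 = 163,788 s ≈ 45.5 hours.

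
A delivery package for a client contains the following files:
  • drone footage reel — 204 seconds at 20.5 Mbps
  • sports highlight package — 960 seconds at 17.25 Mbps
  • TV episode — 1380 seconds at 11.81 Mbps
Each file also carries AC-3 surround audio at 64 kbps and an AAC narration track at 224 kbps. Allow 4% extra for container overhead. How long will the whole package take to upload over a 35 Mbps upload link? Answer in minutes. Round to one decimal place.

Audio total: 64 + 224 = 288 kbps = 0.288 Mbps.
drone footage reel: 20.788 Mbps × 204 s × 1.04 = 4410.4 Mb
sports highlight package: 17.538 Mbps × 960 s × 1.04 = 17509.9 Mb
TV episode: 12.098 Mbps × 1380 s × 1.04 = 17363.0 Mb
Total: 39283.4 Mb = 4910.4 MB.
At 35 Mbps: 39283.4 / 35 = 1122 s ≈ 18.7 minutes.

18.7 minutes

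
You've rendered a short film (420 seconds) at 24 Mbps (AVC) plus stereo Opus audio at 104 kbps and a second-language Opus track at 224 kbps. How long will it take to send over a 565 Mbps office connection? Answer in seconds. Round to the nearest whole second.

18 seconds

Audio total: 104 + 224 = 328 kbps = 0.328 Mbps.
Total bitrate: 24.328 Mbps.
File: 24.328 Mbps × 420 s = 10217.8 Mb.
At 565 Mbps: 10217.8 / 565 = 18.1 s ≈ 18.1 seconds.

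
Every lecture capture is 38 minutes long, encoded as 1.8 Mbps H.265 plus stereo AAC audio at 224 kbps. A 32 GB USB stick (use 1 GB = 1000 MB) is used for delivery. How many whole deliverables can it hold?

38 min = 2280 s
Audio: 224 kbps = 0.224 Mbps.
Total bitrate: 2.024 Mbps.
Per item: 2.024 Mbps × 2280 s = 4,615 Mb = 576.8 MB.
Capacity: 32 GB = 256,000 Mb; 55.47 items → 55 complete.

55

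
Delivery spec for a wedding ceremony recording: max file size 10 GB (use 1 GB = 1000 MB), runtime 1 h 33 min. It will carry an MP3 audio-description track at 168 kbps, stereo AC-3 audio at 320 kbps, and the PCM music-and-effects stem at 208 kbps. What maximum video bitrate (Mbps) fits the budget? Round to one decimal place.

13.6 Mbps

Budget: 10 GB = 80000.0 Mb.
1 h 33 min = 93 min = 5580 s
Total bitrate budget: 80000.0 Mb / 5580 s = 14.337 Mbps.
Audio total: 168 + 320 + 208 = 696 kbps = 0.696 Mbps.
Video: 14.337 − 0.696 = 13.641 Mbps.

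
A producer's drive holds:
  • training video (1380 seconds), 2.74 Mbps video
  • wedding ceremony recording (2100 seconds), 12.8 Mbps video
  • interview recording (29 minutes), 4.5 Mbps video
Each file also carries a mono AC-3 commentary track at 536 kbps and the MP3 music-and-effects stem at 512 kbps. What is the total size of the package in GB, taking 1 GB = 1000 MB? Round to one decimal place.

5.5 GB

Audio total: 536 + 512 = 1048 kbps = 1.048 Mbps.
training video: 3.788 Mbps × 1380 s = 5227.4 Mb
wedding ceremony recording: 13.848 Mbps × 2100 s = 29080.8 Mb
interview recording: 5.548 Mbps × 1740 s = 9653.5 Mb
Total: 43961.8 Mb = 5495.2 MB.
= 5.495 GB.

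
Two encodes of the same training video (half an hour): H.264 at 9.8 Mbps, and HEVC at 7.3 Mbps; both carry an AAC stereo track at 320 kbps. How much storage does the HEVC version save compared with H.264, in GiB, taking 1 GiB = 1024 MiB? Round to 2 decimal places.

0.52 GiB

30 min = 1800 s
Audio: 320 kbps = 0.320 Mbps.
H.264: 10.120 Mbps × 1800 s = 18216.0 Mb = 2.121 GiB.
HEVC: 7.620 Mbps × 1800 s = 13716.0 Mb = 1.597 GiB.
Saving: 2.121 − 1.597 = 0.524 GiB.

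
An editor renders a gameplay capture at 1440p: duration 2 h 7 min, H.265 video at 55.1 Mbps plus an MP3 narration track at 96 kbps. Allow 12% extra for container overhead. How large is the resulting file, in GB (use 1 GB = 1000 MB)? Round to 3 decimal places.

2 h 7 min = 127 min = 7620 s
Audio: 96 kbps = 0.096 Mbps.
Total bitrate: 55.1 + 0.096 = 55.196 Mbps.
Stream data: 55.196 Mbps × 7620 s = 420593.5 Mb.
With 12% container overhead: ×1.12.
471,065 Mb ÷ 8 = 58,883 MB → 58.88 GB.

58.883 GB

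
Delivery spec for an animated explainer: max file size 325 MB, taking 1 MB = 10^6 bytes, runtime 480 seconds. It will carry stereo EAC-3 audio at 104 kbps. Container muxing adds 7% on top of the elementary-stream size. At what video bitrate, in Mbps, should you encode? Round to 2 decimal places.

4.96 Mbps

Budget: 325 MB = 2600.0 Mb.
Stream payload after overhead: 2600.0 / 1.07 = 2429.9 Mb.
Total bitrate budget: 2429.9 Mb / 480 s = 5.062 Mbps.
Audio: 104 kbps = 0.104 Mbps.
Video: 5.062 − 0.104 = 4.958 Mbps.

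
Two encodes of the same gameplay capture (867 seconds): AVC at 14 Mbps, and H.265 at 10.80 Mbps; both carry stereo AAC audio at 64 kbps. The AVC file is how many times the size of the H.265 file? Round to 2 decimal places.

Audio: 64 kbps = 0.064 Mbps.
AVC: 14.064 Mbps × 867 s = 12193.5 Mb = 1.524 GB.
H.265: 10.864 Mbps × 867 s = 9419.1 Mb = 1.177 GB.
Ratio: 1.524 / 1.177 = 1.295.

1.29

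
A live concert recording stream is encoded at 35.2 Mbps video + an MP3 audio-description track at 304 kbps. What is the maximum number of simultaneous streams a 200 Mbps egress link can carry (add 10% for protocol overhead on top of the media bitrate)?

Audio: 304 kbps = 0.304 Mbps.
Per-viewer media rate: 35.504 Mbps.
On the wire with 10% overhead: 39.054 Mbps.
200 Mbps = 200.0 Mbps; 200.0 / 39.054 = 5.12 → 5 viewers.

5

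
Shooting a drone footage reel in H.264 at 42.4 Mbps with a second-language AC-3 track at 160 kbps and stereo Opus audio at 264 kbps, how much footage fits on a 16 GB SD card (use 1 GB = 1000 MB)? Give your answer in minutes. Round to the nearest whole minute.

Audio total: 160 + 264 = 424 kbps = 0.424 Mbps.
Total bitrate: 42.4 + 0.424 = 42.824 Mbps.
Capacity: 16 GB = 128,000 Mb.
Recording time: 128,000 / 42.824 = 2,989 s ≈ 49.8 minutes.

50 minutes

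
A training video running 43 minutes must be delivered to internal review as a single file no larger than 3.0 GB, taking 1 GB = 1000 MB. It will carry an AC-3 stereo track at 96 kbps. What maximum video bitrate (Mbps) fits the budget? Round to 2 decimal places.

9.21 Mbps

Budget: 3.0 GB = 24000.0 Mb.
43 min = 2580 s
Total bitrate budget: 24000.0 Mb / 2580 s = 9.302 Mbps.
Audio: 96 kbps = 0.096 Mbps.
Video: 9.302 − 0.096 = 9.206 Mbps.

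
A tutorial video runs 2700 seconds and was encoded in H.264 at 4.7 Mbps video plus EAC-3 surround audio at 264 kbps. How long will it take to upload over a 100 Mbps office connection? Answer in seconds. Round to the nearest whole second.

Audio: 264 kbps = 0.264 Mbps.
Total bitrate: 4.964 Mbps.
File: 4.964 Mbps × 2700 s = 13402.8 Mb.
At 100 Mbps: 13402.8 / 100 = 134.0 s ≈ 134 seconds.

134 seconds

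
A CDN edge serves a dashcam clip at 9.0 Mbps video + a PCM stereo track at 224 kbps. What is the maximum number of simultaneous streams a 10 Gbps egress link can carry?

Audio: 224 kbps = 0.224 Mbps.
Per-viewer media rate: 9.224 Mbps.
10 Gbps = 10,000 Mbps; 10,000 / 9.224 = 1084.13 → 1084 viewers.

1084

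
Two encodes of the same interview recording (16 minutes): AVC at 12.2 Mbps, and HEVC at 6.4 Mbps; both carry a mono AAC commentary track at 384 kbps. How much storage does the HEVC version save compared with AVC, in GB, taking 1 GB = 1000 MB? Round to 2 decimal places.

0.70 GB

16 min = 960 s
Audio: 384 kbps = 0.384 Mbps.
AVC: 12.584 Mbps × 960 s = 12080.6 Mb = 1.510 GB.
HEVC: 6.784 Mbps × 960 s = 6512.6 Mb = 0.814 GB.
Saving: 1.510 − 0.814 = 0.696 GB.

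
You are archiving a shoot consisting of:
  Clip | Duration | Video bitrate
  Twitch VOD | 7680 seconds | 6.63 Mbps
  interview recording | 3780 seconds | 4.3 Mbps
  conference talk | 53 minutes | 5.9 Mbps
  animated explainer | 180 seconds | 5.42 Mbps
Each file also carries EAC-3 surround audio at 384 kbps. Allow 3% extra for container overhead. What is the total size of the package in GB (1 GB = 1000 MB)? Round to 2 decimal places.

11.92 GB

Audio: 384 kbps = 0.384 Mbps.
Twitch VOD: 7.014 Mbps × 7680 s × 1.03 = 55483.5 Mb
interview recording: 4.684 Mbps × 3780 s × 1.03 = 18236.7 Mb
conference talk: 6.284 Mbps × 3180 s × 1.03 = 20582.6 Mb
animated explainer: 5.804 Mbps × 180 s × 1.03 = 1076.1 Mb
Total: 95378.9 Mb = 11922.4 MB.
= 11.92 GB.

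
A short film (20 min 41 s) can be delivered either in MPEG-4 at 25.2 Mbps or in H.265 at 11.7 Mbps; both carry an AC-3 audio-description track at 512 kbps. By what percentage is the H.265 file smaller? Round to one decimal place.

52.5%

20 min 41 s = 1241 s
Audio: 512 kbps = 0.512 Mbps.
MPEG-4: 25.712 Mbps × 1241 s = 31908.6 Mb = 3.989 GB.
H.265: 12.212 Mbps × 1241 s = 15155.1 Mb = 1.894 GB.
Reduction: (1 − 1.894/3.989) × 100 = 52.50%.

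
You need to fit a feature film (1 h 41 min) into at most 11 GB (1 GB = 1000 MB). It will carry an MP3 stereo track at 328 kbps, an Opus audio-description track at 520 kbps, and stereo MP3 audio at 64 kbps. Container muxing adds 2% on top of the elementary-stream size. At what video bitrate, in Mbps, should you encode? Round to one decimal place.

13.3 Mbps

Budget: 11 GB = 88000.0 Mb.
Stream payload after overhead: 88000.0 / 1.02 = 86274.5 Mb.
1 h 41 min = 101 min = 6060 s
Total bitrate budget: 86274.5 Mb / 6060 s = 14.237 Mbps.
Audio total: 328 + 520 + 64 = 912 kbps = 0.912 Mbps.
Video: 14.237 − 0.912 = 13.325 Mbps.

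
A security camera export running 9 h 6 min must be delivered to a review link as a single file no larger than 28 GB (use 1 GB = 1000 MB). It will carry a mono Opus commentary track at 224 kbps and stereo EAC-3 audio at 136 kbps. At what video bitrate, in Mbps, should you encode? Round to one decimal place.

Budget: 28 GB = 224000.0 Mb.
9 h 6 min = 546 min = 32760 s
Total bitrate budget: 224000.0 Mb / 32760 s = 6.838 Mbps.
Audio total: 224 + 136 = 360 kbps = 0.360 Mbps.
Video: 6.838 − 0.360 = 6.478 Mbps.

6.5 Mbps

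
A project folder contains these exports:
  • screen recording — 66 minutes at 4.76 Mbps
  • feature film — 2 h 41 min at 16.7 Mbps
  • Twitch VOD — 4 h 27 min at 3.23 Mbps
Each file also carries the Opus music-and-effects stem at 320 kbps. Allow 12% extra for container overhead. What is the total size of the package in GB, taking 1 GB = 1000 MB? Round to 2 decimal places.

Audio: 320 kbps = 0.320 Mbps.
screen recording: 5.080 Mbps × 3960 s × 1.12 = 22530.8 Mb
feature film: 17.020 Mbps × 9660 s × 1.12 = 184142.8 Mb
Twitch VOD: 3.550 Mbps × 16020 s × 1.12 = 63695.5 Mb
Total: 270369.1 Mb = 33796.1 MB.
= 33.80 GB.

33.80 GB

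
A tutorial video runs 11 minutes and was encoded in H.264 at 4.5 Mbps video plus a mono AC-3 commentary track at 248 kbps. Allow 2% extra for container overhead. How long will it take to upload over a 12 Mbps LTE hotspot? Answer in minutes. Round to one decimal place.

4.4 minutes

11 min = 660 s
Audio: 248 kbps = 0.248 Mbps.
Total bitrate: 4.748 Mbps.
File: 4.748 Mbps × 660 s = 3133.7 Mb.
With 2% container overhead: ×1.02. → 3196.4 Mb.
At 12 Mbps: 3196.4 / 12 = 266.4 s ≈ 4.44 minutes.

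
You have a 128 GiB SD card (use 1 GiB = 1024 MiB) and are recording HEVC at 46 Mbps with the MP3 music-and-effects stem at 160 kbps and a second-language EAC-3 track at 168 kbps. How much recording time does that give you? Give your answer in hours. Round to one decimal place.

6.6 hours

Audio total: 160 + 168 = 328 kbps = 0.328 Mbps.
Total bitrate: 46 + 0.328 = 46.328 Mbps.
Capacity: 128 GiB = 1,099,512 Mb.
Recording time: 1,099,512 / 46.328 = 23,733 s ≈ 6.59 hours.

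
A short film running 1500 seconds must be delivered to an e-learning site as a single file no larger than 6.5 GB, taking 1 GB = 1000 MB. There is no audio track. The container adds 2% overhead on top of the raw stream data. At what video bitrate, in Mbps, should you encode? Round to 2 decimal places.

Budget: 6.5 GB = 52000.0 Mb.
Stream payload after overhead: 52000.0 / 1.02 = 50980.4 Mb.
Total bitrate budget: 50980.4 Mb / 1500 s = 33.987 Mbps.

33.99 Mbps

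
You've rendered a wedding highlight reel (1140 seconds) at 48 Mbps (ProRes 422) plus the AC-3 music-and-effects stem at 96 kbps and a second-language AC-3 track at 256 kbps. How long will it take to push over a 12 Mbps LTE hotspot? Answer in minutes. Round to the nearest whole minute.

77 minutes

Audio total: 96 + 256 = 352 kbps = 0.352 Mbps.
Total bitrate: 48.352 Mbps.
File: 48.352 Mbps × 1140 s = 55121.3 Mb.
At 12 Mbps: 55121.3 / 12 = 4593.4 s ≈ 76.6 minutes.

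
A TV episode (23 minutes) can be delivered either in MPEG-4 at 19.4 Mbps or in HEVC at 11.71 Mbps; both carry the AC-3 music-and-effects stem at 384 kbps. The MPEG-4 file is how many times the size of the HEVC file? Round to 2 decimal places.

1.64

23 min = 1380 s
Audio: 384 kbps = 0.384 Mbps.
MPEG-4: 19.784 Mbps × 1380 s = 27301.9 Mb = 3.178 GiB.
HEVC: 12.094 Mbps × 1380 s = 16689.7 Mb = 1.943 GiB.
Ratio: 3.178 / 1.943 = 1.636.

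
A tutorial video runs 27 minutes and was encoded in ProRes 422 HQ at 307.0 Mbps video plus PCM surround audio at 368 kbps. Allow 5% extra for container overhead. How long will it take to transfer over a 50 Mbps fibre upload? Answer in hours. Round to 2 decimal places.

27 min = 1620 s
Audio: 368 kbps = 0.368 Mbps.
Total bitrate: 307.368 Mbps.
File: 307.368 Mbps × 1620 s = 497936.2 Mb.
With 5% container overhead: ×1.05. → 522833.0 Mb.
At 50 Mbps: 522833.0 / 50 = 10456.7 s ≈ 2.9 hours.

2.90 hours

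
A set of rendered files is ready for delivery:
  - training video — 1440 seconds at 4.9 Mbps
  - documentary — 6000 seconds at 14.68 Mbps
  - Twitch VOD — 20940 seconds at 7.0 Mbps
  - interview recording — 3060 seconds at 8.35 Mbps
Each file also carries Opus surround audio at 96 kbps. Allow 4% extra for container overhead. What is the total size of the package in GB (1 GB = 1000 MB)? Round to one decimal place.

Audio: 96 kbps = 0.096 Mbps.
training video: 4.996 Mbps × 1440 s × 1.04 = 7482.0 Mb
documentary: 14.776 Mbps × 6000 s × 1.04 = 92202.2 Mb
Twitch VOD: 7.096 Mbps × 20940 s × 1.04 = 154533.8 Mb
interview recording: 8.446 Mbps × 3060 s × 1.04 = 26878.6 Mb
Total: 281096.6 Mb = 35137.1 MB.
= 35.14 GB.

35.1 GB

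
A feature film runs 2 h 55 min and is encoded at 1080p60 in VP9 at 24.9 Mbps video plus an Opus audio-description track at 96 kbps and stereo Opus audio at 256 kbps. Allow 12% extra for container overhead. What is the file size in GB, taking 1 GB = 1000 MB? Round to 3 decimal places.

37.120 GB

2 h 55 min = 175 min = 10500 s
Audio total: 96 + 256 = 352 kbps = 0.352 Mbps.
Total bitrate: 24.9 + 0.352 = 25.252 Mbps.
Stream data: 25.252 Mbps × 10500 s = 265146.0 Mb.
With 12% container overhead: ×1.12.
296,964 Mb ÷ 8 = 37,120 MB → 37.12 GB.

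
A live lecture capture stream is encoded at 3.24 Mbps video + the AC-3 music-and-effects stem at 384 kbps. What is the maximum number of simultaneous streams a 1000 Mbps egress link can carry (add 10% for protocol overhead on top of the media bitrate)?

Audio: 384 kbps = 0.384 Mbps.
Per-viewer media rate: 3.624 Mbps.
On the wire with 10% overhead: 3.986 Mbps.
1000 Mbps = 1,000 Mbps; 1,000 / 3.986 = 250.85 → 250 viewers.

250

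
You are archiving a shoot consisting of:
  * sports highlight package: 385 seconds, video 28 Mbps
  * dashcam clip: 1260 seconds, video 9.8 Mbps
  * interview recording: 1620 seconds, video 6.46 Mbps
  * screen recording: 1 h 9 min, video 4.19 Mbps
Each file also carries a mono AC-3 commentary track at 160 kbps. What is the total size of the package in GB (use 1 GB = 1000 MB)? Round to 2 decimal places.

Audio: 160 kbps = 0.160 Mbps.
sports highlight package: 28.160 Mbps × 385 s = 10841.6 Mb
dashcam clip: 9.960 Mbps × 1260 s = 12549.6 Mb
interview recording: 6.620 Mbps × 1620 s = 10724.4 Mb
screen recording: 4.350 Mbps × 4140 s = 18009.0 Mb
Total: 52124.6 Mb = 6515.6 MB.
= 6.516 GB.

6.52 GB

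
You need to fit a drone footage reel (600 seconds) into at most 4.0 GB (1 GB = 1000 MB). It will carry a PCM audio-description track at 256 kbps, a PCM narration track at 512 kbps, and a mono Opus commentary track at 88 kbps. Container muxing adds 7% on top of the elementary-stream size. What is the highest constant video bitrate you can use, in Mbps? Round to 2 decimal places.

Budget: 4.0 GB = 32000.0 Mb.
Stream payload after overhead: 32000.0 / 1.07 = 29906.5 Mb.
Total bitrate budget: 29906.5 Mb / 600 s = 49.844 Mbps.
Audio total: 256 + 512 + 88 = 856 kbps = 0.856 Mbps.
Video: 49.844 − 0.856 = 48.988 Mbps.

48.99 Mbps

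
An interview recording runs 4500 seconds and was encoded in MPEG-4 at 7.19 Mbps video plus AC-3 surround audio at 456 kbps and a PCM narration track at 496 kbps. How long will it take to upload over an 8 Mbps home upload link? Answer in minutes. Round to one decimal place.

76.3 minutes

Audio total: 456 + 496 = 952 kbps = 0.952 Mbps.
Total bitrate: 8.142 Mbps.
File: 8.142 Mbps × 4500 s = 36639.0 Mb.
At 8 Mbps: 36639.0 / 8 = 4579.9 s ≈ 76.3 minutes.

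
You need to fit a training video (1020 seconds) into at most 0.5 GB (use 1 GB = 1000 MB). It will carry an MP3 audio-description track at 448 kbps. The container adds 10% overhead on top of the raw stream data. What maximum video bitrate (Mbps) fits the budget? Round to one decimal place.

Budget: 0.5 GB = 4000.0 Mb.
Stream payload after overhead: 4000.0 / 1.10 = 3636.4 Mb.
Total bitrate budget: 3636.4 Mb / 1020 s = 3.565 Mbps.
Audio: 448 kbps = 0.448 Mbps.
Video: 3.565 − 0.448 = 3.117 Mbps.

3.1 Mbps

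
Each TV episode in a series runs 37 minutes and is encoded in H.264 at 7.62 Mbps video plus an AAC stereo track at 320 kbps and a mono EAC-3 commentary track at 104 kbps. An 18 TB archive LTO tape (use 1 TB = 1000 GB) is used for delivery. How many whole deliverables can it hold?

37 min = 2220 s
Audio total: 320 + 104 = 424 kbps = 0.424 Mbps.
Total bitrate: 8.044 Mbps.
Per item: 8.044 Mbps × 2220 s = 17,858 Mb = 2,232 MB.
Capacity: 18 TB = 144,000,000 Mb; 8063.76 items → 8063 complete.

8063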